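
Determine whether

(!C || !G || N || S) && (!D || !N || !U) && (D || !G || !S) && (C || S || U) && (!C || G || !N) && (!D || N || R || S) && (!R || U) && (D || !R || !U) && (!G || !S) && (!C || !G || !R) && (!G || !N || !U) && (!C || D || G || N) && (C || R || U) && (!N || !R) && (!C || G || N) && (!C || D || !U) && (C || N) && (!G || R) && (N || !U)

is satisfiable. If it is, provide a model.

G: False, C: False, N: True, D: False, U: True, R: False, S: False

Set G = False.
Try C = True:
  (!C || G || !N) forces N = False.
  clause (!C || G || N) is falsified — backtrack.
So C = False.
  then (C || N) forces N = True.
  then (!N || !R) forces R = False.
  then (C || R || U) forces U = True.
  then (!D || !N || !U) forces D = False.
Set S = False.
All clauses satisfied.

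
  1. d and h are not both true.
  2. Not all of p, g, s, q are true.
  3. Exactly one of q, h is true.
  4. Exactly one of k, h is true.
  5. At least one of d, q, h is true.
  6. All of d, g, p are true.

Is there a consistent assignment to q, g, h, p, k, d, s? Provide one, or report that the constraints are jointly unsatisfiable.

q: True, g: True, h: False, p: True, k: True, d: True, s: False

  (1) d=T, h=F — not both ✓
  (2) {p, g, s, q}: 3/4 true — not all ✓
  (3) {q, h}: 1 true — exactly one ✓
  (4) {k, h}: 1 true — exactly one ✓
  (5) {d, q, h}: 2 true — at least one ✓
  (6) {d, g, p}: all 3 true ✓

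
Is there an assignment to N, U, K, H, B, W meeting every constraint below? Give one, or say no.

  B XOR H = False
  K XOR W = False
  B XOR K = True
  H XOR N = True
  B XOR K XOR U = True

N=T, U=F, K=T, H=F, B=F, W=T

B XOR H = F XOR F = False ✓
K XOR W = T XOR T = False ✓
B XOR K = F XOR T = True ✓
H XOR N = F XOR T = True ✓
B XOR K XOR U = F XOR T XOR F = True ✓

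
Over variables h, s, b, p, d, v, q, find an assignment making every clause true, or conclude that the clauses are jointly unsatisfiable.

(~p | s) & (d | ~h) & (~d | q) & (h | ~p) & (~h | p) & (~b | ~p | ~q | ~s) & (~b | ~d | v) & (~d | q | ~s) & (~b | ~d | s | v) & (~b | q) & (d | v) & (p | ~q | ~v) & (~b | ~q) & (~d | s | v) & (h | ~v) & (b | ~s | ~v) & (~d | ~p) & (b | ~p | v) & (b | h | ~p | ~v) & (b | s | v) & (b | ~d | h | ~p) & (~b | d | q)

h: False, s: True, b: False, p: False, d: True, v: False, q: True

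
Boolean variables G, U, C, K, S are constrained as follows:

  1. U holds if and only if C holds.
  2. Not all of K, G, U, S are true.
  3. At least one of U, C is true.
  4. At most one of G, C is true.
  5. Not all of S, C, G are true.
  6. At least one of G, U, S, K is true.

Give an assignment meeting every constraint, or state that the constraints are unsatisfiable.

G = False; U = True; C = True; K = False; S = True

  (1) U=T, C=T — same ✓
  (2) {K, G, U, S}: 2/4 true — not all ✓
  (3) {U, C}: 2 true — at least one ✓
  (4) {G, C}: 1 true — at most one ✓
  (5) {S, C, G}: 2/3 true — not all ✓
  (6) {G, U, S, K}: 2 true — at least one ✓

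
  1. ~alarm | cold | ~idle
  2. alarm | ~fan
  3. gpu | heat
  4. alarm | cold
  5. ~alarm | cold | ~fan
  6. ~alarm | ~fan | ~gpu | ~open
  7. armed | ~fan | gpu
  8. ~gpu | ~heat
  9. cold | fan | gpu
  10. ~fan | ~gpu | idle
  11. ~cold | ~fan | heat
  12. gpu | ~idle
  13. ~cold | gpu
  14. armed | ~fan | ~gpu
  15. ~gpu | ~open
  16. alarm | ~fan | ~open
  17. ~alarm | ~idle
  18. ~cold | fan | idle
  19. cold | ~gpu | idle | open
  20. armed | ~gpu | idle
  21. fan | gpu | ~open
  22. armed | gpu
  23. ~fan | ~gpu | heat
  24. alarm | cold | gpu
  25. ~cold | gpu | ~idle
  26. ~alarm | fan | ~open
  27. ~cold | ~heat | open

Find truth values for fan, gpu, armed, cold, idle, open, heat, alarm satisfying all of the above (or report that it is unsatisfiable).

Try fan = True:
  (alarm | ~fan) forces alarm = True.
  (~alarm | cold | ~fan) forces cold = True.
  (~cold | ~fan | heat) forces heat = True.
  (~gpu | ~heat) forces gpu = False.
  clause (~cold | gpu) is falsified — backtrack.
So fan = False.
Set gpu = True.
  then (~gpu | ~heat) forces heat = False.
  then (~gpu | ~open) forces open = False.
Set armed = True.
Set cold = True.
  then (~cold | fan | idle) forces idle = True.
  then (~alarm | ~idle) forces alarm = False.
All clauses satisfied.

fan: False, gpu: True, armed: True, cold: True, idle: True, open: False, heat: False, alarm: False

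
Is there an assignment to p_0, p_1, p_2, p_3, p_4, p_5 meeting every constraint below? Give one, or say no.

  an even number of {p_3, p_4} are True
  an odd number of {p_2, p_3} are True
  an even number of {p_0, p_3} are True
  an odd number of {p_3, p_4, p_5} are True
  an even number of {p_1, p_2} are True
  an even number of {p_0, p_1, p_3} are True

p_0: True, p_1: False, p_2: False, p_3: True, p_4: True, p_5: True

{p_3, p_4}: 2 true → even ✓
{p_2, p_3}: 1 true → odd ✓
{p_0, p_3}: 2 true → even ✓
{p_3, p_4, p_5}: 3 true → odd ✓
{p_1, p_2}: 0 true → even ✓
{p_0, p_1, p_3}: 2 true → even ✓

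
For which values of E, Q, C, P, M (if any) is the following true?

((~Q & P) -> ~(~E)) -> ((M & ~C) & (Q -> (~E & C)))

E: True, Q: False, C: False, P: True, M: True

  ((~Q & P) -> ~(~E)) -> ((M & ~C) & (Q -> (~E & C))) = True
    (~Q & P) -> ~(~E) = True
      ~Q & P = True
        ~Q = True
      ~(~E) = True
        ~E = False
    (M & ~C) & (Q -> (~E & C)) = True
      M & ~C = True
        ~C = True
      Q -> (~E & C) = True
        ~E & C = False
          ~E = False
The formula evaluates to True.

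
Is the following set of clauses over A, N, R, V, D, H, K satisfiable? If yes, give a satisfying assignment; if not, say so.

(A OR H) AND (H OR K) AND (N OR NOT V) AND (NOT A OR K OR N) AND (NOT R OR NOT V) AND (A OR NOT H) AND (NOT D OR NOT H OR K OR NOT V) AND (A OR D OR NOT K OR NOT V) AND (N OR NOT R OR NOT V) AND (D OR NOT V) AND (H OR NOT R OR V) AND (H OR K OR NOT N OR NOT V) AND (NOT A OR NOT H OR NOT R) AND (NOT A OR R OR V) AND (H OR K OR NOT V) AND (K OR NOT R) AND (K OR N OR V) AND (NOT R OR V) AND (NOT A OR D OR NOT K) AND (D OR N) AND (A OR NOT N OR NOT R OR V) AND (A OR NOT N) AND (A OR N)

A=T; N=T; R=F; V=T; D=T; H=T; K=T

Try A = False:
  (A OR H) forces H = True.
  clause (A OR NOT H) is falsified — backtrack.
So A = True.
Set N = True.
Set R = False.
  then (NOT A OR R OR V) forces V = True.
  then (D OR NOT V) forces D = True.
Set H = True.
  then (NOT D OR NOT H OR K OR NOT V) forces K = True.
All clauses satisfied.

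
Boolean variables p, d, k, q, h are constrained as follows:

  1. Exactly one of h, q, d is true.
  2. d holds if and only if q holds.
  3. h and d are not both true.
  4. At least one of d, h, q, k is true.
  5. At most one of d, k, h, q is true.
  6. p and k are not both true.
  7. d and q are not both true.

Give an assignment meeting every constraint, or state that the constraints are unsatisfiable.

p = False, d = False, k = False, q = False, h = True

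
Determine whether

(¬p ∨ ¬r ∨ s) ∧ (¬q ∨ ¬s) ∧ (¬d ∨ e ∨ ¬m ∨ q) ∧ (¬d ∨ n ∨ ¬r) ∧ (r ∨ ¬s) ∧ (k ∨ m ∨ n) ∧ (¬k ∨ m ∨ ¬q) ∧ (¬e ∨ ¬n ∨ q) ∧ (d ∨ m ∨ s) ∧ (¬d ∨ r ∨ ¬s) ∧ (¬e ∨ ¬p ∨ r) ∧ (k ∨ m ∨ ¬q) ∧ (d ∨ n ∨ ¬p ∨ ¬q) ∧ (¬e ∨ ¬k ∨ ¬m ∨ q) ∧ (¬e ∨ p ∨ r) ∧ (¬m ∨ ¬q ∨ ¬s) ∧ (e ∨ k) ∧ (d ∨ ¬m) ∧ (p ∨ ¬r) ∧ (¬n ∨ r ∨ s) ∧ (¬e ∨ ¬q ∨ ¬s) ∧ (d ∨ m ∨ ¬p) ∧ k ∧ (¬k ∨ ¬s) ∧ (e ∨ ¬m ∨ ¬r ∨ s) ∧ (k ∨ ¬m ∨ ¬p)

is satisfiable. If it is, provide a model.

s = False; m = True; q = True; k = True; e = False; r = False; n = False; p = True; d = True

Unit clause (k) forces k = True.
In (¬k ∨ ¬s) only ¬s is left, so s = False.
Set m = True.
  then (d ∨ ¬m) forces d = True.
Try q = False:
  (¬d ∨ e ∨ ¬m ∨ q) forces e = True.
  clause (¬e ∨ ¬k ∨ ¬m ∨ q) is falsified — backtrack.
So q = True.
Set e = False.
  then (e ∨ ¬m ∨ ¬r ∨ s) forces r = False.
  then (¬n ∨ r ∨ s) forces n = False.
Set p = True.
All clauses satisfied.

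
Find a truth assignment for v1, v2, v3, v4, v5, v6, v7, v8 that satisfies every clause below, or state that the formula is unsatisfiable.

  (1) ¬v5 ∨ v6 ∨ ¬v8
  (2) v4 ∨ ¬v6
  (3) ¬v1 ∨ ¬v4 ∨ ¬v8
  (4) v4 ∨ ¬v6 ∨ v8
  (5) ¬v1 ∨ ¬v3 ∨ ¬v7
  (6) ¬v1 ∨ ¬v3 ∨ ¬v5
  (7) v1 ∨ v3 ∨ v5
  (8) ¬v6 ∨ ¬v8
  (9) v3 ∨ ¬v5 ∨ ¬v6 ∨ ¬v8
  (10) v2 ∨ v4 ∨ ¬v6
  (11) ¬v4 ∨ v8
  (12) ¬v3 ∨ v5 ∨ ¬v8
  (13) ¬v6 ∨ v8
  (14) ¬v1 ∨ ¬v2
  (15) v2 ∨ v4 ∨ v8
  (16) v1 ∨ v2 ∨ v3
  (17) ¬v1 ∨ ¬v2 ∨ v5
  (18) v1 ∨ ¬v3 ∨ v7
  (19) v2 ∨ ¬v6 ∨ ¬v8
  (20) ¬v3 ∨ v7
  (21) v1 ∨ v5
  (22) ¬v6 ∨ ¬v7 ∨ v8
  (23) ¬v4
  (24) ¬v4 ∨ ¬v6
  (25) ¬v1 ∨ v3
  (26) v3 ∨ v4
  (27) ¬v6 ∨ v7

v1=F, v2=T, v3=T, v4=F, v5=T, v6=F, v7=T, v8=F

Unit clause (¬v4) forces v4 = False.
In (v3 ∨ v4) only v3 is left, so v3 = True.
In (v4 ∨ ¬v6) only ¬v6 is left, so v6 = False.
In (¬v3 ∨ v7) only v7 is left, so v7 = True.
In (¬v1 ∨ ¬v3 ∨ ¬v7) only ¬v1 is left, so v1 = False.
In (v1 ∨ v5) only v5 is left, so v5 = True.
In (¬v5 ∨ v6 ∨ ¬v8) only ¬v8 is left, so v8 = False.
In (v2 ∨ v4 ∨ v8) only v2 is left, so v2 = True.
All clauses satisfied.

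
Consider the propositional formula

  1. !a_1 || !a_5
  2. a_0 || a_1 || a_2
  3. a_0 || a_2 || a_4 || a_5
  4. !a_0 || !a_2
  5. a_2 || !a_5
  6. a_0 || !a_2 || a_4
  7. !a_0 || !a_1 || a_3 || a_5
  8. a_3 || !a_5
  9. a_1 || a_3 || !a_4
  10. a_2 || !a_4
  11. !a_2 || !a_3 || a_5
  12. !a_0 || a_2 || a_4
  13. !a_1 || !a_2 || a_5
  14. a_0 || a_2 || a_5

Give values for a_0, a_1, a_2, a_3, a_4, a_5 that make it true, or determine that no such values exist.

Try a_0 = True:
  (!a_0 || !a_2) forces a_2 = False.
  (a_2 || !a_5) forces a_5 = False.
  (a_2 || !a_4) forces a_4 = False.
  clause (!a_0 || a_2 || a_4) is falsified — backtrack.
So a_0 = False.
Set a_1 = False.
  then (a_0 || a_1 || a_2) forces a_2 = True.
  then (a_0 || !a_2 || a_4) forces a_4 = True.
  then (a_1 || a_3 || !a_4) forces a_3 = True.
  then (!a_2 || !a_3 || a_5) forces a_5 = True.
All clauses satisfied.

a_0: False, a_1: False, a_2: True, a_3: True, a_4: True, a_5: True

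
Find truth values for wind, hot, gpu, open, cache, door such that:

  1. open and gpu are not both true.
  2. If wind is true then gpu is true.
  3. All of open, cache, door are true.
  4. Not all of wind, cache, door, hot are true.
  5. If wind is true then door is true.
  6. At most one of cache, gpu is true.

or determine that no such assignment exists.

wind: False; hot: True; gpu: False; open: True; cache: True; door: True

  (1) open=T, gpu=F — not both ✓
  (2) wind=F ⇒ gpu: vacuous ✓
  (3) {open, cache, door}: all 3 true ✓
  (4) {wind, cache, door, hot}: 3/4 true — not all ✓
  (5) wind=F ⇒ door: vacuous ✓
  (6) {cache, gpu}: 1 true — at most one ✓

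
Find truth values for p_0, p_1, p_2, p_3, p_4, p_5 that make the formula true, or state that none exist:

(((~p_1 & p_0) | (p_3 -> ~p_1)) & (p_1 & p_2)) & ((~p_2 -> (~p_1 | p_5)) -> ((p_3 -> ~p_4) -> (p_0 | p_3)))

p_0=T, p_1=T, p_2=T, p_3=F, p_4=F, p_5=T

  ((~p_1 & p_0) | (p_3 -> ~p_1)) & (p_1 & p_2) = True
    (~p_1 & p_0) | (p_3 -> ~p_1) = True
      ~p_1 & p_0 = False
        ~p_1 = False
      p_3 -> ~p_1 = True
        ~p_1 = False
    p_1 & p_2 = True
  (~p_2 -> (~p_1 | p_5)) -> ((p_3 -> ~p_4) -> (p_0 | p_3)) = True
    ~p_2 -> (~p_1 | p_5) = True
      ~p_2 = False
      ~p_1 | p_5 = True
        ~p_1 = False
    (p_3 -> ~p_4) -> (p_0 | p_3) = True
      p_3 -> ~p_4 = True
        ~p_4 = True
      p_0 | p_3 = True
Both conjuncts True, so the formula holds.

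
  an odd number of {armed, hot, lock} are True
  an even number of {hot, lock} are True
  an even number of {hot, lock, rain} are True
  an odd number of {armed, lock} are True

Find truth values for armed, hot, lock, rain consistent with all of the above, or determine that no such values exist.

armed = True; hot = False; lock = False; rain = False

{armed, hot, lock}: 1 true → odd ✓
{hot, lock}: 0 true → even ✓
{hot, lock, rain}: 0 true → even ✓
{armed, lock}: 1 true → odd ✓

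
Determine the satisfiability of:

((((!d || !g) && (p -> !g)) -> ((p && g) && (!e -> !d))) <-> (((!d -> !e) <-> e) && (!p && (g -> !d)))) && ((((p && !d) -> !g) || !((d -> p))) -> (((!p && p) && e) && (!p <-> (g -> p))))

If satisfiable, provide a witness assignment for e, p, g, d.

Unsatisfiable — no assignment works.

Case p = True: the formula simplifies to !((((!d || !g) && !g) -> (g && (!e -> !d)))) && !((!d -> !g)).
  g = True: the conjunct !((((!d || !g) && !g) -> (g && (!e -> !d)))) becomes !((False -> (!e -> !d))) = False.
  g = False: the conjunct !((!d -> !g)) becomes !((!d -> True)) = False.
Case p = False: the conjunct (((p && !d) -> !g) || !((d -> p))) -> (((!p && p) && e) && (!p <-> (g -> p))) becomes (True || !(!d)) -> (False && !g) = False.
Both cases fail — unsatisfiable.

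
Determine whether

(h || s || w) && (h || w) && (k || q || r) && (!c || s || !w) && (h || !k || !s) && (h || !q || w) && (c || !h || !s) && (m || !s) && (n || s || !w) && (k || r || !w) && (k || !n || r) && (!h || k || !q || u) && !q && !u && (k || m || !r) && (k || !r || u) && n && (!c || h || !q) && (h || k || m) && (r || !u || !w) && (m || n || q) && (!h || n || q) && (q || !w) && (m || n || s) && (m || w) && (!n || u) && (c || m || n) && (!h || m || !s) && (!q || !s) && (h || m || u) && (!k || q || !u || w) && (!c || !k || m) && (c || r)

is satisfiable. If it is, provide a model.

UNSATISFIABLE

Case u = True:
  Clause (!u) is falsified — contradiction.
Case u = False:
  (!q) forces q = False.
  (n) forces n = True.
  Clause (!n || u) is falsified — contradiction.
Both cases fail, so the formula is unsatisfiable.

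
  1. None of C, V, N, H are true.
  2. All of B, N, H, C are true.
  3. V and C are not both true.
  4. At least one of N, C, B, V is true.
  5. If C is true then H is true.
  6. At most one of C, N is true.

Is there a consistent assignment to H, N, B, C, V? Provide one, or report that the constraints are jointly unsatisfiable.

The formula is unsatisfiable.

Case H = True:
  Constraint (1) is violated (H=T) — contradiction.
Case H = False:
  Constraint (2) is violated (H=F) — contradiction.
Both cases fail — unsatisfiable.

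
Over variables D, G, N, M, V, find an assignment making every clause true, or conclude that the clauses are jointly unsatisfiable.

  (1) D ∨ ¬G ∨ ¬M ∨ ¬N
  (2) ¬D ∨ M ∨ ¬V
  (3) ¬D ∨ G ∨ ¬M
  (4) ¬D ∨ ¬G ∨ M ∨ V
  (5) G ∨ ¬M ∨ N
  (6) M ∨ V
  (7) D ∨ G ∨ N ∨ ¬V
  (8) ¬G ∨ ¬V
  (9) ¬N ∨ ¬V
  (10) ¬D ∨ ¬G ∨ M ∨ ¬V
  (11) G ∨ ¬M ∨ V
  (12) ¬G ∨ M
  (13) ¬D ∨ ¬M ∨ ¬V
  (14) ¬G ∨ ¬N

Set D = False.
Set G = True.
  then (¬G ∨ ¬V) forces V = False.
  then (¬G ∨ M) forces M = True.
  then (¬G ∨ ¬N) forces N = False.
All clauses satisfied.

D = False, G = True, N = False, M = True, V = False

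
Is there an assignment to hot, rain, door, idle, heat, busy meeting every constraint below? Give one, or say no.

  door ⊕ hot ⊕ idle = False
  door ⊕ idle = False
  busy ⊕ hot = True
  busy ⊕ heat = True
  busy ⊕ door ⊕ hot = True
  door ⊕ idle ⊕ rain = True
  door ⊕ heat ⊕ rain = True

hot=F, rain=T, door=F, idle=F, heat=F, busy=T

door ⊕ hot ⊕ idle = F ⊕ F ⊕ F = False ✓
door ⊕ idle = F ⊕ F = False ✓
busy ⊕ hot = T ⊕ F = True ✓
busy ⊕ heat = T ⊕ F = True ✓
busy ⊕ door ⊕ hot = T ⊕ F ⊕ F = True ✓
door ⊕ idle ⊕ rain = F ⊕ F ⊕ T = True ✓
door ⊕ heat ⊕ rain = F ⊕ F ⊕ T = True ✓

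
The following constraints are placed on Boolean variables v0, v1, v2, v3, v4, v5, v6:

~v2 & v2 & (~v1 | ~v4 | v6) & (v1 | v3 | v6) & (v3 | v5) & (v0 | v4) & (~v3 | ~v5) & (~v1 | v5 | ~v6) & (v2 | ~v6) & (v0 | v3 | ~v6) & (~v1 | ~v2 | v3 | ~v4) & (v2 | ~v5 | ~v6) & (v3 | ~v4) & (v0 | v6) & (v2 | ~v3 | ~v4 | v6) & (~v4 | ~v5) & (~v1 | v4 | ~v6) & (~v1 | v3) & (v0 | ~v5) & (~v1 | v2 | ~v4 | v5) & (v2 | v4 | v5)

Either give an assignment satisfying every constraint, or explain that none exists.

No satisfying assignment exists.

Case v2 = True:
  Clause (~v2) is falsified — contradiction.
Case v2 = False:
  Clause (v2) is falsified — contradiction.
Both cases fail, so the formula is unsatisfiable.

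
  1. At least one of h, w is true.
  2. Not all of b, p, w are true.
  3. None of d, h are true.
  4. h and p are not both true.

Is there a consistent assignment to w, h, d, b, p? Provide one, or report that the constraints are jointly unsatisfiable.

w: True; h: False; d: False; b: False; p: True

  (1) {h, w}: 1 true — at least one ✓
  (2) {b, p, w}: 2/3 true — not all ✓
  (3) {d, h}: 0 true — none ✓
  (4) h=F, p=T — not both ✓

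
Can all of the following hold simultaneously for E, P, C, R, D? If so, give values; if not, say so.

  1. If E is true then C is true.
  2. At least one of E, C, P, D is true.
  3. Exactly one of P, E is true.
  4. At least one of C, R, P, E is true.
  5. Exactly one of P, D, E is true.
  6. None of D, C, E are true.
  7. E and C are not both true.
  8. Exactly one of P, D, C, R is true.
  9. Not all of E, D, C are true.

E = False, P = True, C = False, R = False, D = False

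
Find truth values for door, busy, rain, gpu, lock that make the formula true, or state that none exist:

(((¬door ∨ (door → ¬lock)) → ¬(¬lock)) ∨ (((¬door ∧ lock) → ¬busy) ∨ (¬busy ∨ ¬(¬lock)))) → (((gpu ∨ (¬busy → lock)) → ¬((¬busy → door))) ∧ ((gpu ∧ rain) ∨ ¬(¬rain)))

door: False, busy: False, rain: True, gpu: True, lock: False

  (((¬door ∨ (door → ¬lock)) → ¬(¬lock)) ∨ (((¬door ∧ lock) → ¬busy) ∨ (¬busy ∨ ¬(¬lock)))) → (((gpu ∨ (¬busy → lock)) → ¬((¬busy → door))) ∧ ((gpu ∧ rain) ∨ ¬(¬rain))) = True
    ((¬door ∨ (door → ¬lock)) → ¬(¬lock)) ∨ (((¬door ∧ lock) → ¬busy) ∨ (¬busy ∨ ¬(¬lock))) = True
      (¬door ∨ (door → ¬lock)) → ¬(¬lock) = False
        ¬door ∨ (door → ¬lock) = True
          ¬door = True
          door → ¬lock = True
            ¬lock = True
        ¬(¬lock) = False
          ¬lock = True
      ((¬door ∧ lock) → ¬busy) ∨ (¬busy ∨ ¬(¬lock)) = True
        (¬door ∧ lock) → ¬busy = True
          ¬door ∧ lock = False
            ¬door = True
          ¬busy = True
        ¬busy ∨ ¬(¬lock) = True
          ¬busy = True
          ¬(¬lock) = False
            ¬lock = True
    ((gpu ∨ (¬busy → lock)) → ¬((¬busy → door))) ∧ ((gpu ∧ rain) ∨ ¬(¬rain)) = True
      (gpu ∨ (¬busy → lock)) → ¬((¬busy → door)) = True
        gpu ∨ (¬busy → lock) = True
          ¬busy → lock = False
            ¬busy = True
        ¬((¬busy → door)) = True
          ¬busy → door = False
            ¬busy = True
      (gpu ∧ rain) ∨ ¬(¬rain) = True
        gpu ∧ rain = True
        ¬(¬rain) = True
          ¬rain = False
The formula evaluates to True.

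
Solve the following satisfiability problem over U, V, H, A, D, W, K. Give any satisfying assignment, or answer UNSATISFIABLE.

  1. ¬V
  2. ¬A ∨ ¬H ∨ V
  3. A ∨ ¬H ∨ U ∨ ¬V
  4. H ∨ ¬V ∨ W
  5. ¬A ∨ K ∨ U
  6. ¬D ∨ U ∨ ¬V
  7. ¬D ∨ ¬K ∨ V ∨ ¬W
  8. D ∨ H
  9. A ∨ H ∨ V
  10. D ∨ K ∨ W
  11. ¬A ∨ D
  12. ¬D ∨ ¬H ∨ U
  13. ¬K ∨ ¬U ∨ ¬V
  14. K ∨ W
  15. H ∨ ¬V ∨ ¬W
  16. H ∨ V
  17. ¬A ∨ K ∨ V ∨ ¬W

Unit clause (¬V) forces V = False.
In (H ∨ V) only H is left, so H = True.
In (¬A ∨ ¬H ∨ V) only ¬A is left, so A = False.
Set U = False.
  then (¬D ∨ ¬H ∨ U) forces D = False.
Set W = True.
Set K = False.
All clauses satisfied.

U = False, V = False, H = True, A = False, D = False, W = True, K = False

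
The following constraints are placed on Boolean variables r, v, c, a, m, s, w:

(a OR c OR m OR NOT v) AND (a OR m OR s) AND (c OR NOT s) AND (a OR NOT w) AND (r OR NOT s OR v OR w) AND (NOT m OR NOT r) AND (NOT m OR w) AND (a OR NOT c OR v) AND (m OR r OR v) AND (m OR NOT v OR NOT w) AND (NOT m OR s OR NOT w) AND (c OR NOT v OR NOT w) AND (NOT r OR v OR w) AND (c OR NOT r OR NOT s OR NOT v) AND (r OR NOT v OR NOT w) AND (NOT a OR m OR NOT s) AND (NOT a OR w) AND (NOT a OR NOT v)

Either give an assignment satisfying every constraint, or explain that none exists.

r = True; v = False; c = False; a = True; m = False; s = False; w = True

Set r = True.
  then (NOT m OR NOT r) forces m = False.
Set v = False.
  then (NOT r OR v OR w) forces w = True.
  then (a OR NOT w) forces a = True.
  then (NOT a OR m OR NOT s) forces s = False.
Set c = False.
All clauses satisfied.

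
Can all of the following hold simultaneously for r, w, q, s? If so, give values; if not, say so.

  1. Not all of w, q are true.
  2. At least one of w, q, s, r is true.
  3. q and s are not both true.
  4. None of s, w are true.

r = True, w = False, q = False, s = False

  (1) {w, q}: 0/2 true — not all ✓
  (2) {w, q, s, r}: 1 true — at least one ✓
  (3) q=F, s=F — not both ✓
  (4) {s, w}: 0 true — none ✓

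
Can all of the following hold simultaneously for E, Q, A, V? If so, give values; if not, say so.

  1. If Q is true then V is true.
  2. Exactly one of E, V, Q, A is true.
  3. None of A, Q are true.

E=T, Q=F, A=F, V=F

  (1) Q=F ⇒ V: vacuous ✓
  (2) {E, V, Q, A}: 1 true — exactly one ✓
  (3) {A, Q}: 0 true — none ✓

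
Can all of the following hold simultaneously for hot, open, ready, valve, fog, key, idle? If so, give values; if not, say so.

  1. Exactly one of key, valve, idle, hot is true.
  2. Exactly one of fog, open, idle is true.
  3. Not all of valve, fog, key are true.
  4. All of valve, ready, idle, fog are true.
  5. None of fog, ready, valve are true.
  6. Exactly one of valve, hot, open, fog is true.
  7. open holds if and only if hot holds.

Case ready = True:
  Constraint (5) is violated (ready=T) — contradiction.
Case ready = False:
  Constraint (4) is violated (ready=F) — contradiction.
Both cases fail — unsatisfiable.

No satisfying assignment exists.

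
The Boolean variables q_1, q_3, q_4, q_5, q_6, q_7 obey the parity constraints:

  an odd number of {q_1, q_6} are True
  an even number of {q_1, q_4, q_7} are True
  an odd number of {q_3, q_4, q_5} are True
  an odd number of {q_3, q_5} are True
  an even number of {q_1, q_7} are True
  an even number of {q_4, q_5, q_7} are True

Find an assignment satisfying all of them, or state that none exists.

q_1 = True; q_3 = False; q_4 = False; q_5 = True; q_6 = False; q_7 = True

{q_1, q_6}: 1 true → odd ✓
{q_1, q_4, q_7}: 2 true → even ✓
{q_3, q_4, q_5}: 1 true → odd ✓
{q_3, q_5}: 1 true → odd ✓
{q_1, q_7}: 2 true → even ✓
{q_4, q_5, q_7}: 2 true → even ✓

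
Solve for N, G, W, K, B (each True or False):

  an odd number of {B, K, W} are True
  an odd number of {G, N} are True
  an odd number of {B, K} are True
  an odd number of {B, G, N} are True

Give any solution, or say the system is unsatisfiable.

N = True; G = False; W = False; K = True; B = False

{B, K, W}: 1 true → odd ✓
{G, N}: 1 true → odd ✓
{B, K}: 1 true → odd ✓
{B, G, N}: 1 true → odd ✓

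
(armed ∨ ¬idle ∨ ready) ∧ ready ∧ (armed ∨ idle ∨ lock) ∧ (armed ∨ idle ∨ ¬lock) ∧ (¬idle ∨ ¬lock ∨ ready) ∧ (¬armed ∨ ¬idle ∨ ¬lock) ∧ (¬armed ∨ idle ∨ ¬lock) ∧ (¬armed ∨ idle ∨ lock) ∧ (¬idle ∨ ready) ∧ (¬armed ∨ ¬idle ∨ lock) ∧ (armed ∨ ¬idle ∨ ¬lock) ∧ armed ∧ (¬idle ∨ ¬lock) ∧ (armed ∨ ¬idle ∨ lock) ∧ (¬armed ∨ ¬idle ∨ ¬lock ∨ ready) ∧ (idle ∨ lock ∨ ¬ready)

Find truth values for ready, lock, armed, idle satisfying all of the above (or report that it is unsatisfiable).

No satisfying assignment exists.

Case lock = True:
  (ready) forces ready = True.
  (armed) forces armed = True.
  (¬armed ∨ ¬idle ∨ ¬lock) forces idle = False.
  Clause (¬armed ∨ idle ∨ ¬lock) is falsified — contradiction.
Case lock = False:
  (ready) forces ready = True.
  (armed) forces armed = True.
  (¬armed ∨ idle ∨ lock) forces idle = True.
  Clause (¬armed ∨ ¬idle ∨ lock) is falsified — contradiction.
Both cases fail, so the formula is unsatisfiable.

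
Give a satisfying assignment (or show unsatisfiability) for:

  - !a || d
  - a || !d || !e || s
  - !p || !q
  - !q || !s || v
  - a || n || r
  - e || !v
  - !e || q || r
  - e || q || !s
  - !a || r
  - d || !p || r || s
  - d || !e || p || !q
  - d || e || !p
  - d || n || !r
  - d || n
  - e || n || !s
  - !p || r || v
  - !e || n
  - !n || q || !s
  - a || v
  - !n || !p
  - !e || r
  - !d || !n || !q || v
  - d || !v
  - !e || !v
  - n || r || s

q=F; a=T; v=F; d=T; r=T; n=F; p=F; s=F; e=F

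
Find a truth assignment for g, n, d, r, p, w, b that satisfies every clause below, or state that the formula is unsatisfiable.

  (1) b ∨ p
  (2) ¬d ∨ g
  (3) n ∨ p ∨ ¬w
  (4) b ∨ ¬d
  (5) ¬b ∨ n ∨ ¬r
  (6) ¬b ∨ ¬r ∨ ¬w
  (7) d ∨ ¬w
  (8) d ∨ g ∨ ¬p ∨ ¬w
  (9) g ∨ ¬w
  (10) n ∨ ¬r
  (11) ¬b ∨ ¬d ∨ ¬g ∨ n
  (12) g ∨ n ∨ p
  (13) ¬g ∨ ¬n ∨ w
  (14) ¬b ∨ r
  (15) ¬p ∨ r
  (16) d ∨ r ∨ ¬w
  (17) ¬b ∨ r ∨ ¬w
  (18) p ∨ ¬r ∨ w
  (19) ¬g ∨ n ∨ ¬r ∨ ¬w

Set g = False.
  then (¬d ∨ g) forces d = False.
  then (d ∨ ¬w) forces w = False.
Try n = False:
  (n ∨ ¬r) forces r = False.
  (g ∨ n ∨ p) forces p = True.
  clause (¬p ∨ r) is falsified — backtrack.
So n = True.
Set r = True.
  then (p ∨ ¬r ∨ w) forces p = True.
Set b = True.
All clauses satisfied.

g = False; n = True; d = False; r = True; p = True; w = False; b = True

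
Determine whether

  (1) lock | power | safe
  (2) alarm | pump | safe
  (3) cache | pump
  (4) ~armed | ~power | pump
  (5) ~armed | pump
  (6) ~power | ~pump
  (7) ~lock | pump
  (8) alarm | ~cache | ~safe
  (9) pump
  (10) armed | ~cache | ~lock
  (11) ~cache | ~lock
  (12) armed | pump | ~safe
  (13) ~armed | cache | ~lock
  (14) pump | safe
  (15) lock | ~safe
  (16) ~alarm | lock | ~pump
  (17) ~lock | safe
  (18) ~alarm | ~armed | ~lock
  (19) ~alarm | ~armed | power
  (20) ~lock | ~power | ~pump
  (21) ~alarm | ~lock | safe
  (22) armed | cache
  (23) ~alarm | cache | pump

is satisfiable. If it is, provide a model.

Case lock = True:
  (~lock | pump) forces pump = True.
  (~power | ~pump) forces power = False.
  (~cache | ~lock) forces cache = False.
  (~armed | cache | ~lock) forces armed = False.
  Clause (armed | cache) is falsified — contradiction.
Case lock = False:
  (pump) forces pump = True.
  (~power | ~pump) forces power = False.
  (lock | power | safe) forces safe = True.
  Clause (lock | ~safe) is falsified — contradiction.
Both cases fail, so the formula is unsatisfiable.

UNSATISFIABLE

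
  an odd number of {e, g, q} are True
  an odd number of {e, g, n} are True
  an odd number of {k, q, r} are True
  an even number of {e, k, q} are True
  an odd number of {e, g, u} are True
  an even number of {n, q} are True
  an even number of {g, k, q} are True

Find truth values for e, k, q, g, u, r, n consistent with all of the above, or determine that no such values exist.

e: True; k: False; q: True; g: True; u: True; r: False; n: True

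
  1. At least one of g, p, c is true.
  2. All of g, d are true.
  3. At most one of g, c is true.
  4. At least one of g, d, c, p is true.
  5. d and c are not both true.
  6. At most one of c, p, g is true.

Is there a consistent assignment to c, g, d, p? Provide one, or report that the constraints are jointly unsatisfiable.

c = False, g = True, d = True, p = False

  (1) {g, p, c}: 1 true — at least one ✓
  (2) {g, d}: all 2 true ✓
  (3) {g, c}: 1 true — at most one ✓
  (4) {g, d, c, p}: 2 true — at least one ✓
  (5) d=T, c=F — not both ✓
  (6) {c, p, g}: 1 true — at most one ✓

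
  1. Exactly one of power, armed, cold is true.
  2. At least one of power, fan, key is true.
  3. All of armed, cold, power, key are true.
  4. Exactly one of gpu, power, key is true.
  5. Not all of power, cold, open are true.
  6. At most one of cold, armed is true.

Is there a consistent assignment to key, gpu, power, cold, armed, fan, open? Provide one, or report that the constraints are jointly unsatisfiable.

Unsatisfiable — no assignment works.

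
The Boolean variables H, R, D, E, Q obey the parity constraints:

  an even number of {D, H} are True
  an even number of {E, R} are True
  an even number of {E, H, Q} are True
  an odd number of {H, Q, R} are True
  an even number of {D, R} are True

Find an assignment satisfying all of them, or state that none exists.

Adding constraints 2, 3, 4 mod 2: every variable appears an even number of times on the left, so the left side is 0.
But the right sides sum to 1 (mod 2). 0 ≠ 1 — the system is inconsistent.

Unsatisfiable — no assignment works.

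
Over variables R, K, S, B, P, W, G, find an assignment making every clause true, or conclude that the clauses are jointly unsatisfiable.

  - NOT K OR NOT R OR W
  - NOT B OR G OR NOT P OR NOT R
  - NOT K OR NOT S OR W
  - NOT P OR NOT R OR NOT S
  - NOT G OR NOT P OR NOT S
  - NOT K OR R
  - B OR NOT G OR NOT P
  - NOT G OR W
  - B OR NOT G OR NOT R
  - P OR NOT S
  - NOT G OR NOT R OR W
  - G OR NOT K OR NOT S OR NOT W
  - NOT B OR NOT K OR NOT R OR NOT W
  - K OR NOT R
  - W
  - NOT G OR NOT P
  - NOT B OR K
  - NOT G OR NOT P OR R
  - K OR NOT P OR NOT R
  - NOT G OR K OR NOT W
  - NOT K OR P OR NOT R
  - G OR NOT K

R: False, K: False, S: True, B: False, P: True, W: True, G: False

Unit clause (W) forces W = True.
Set R = False.
  then (NOT K OR R) forces K = False.
  then (NOT B OR K) forces B = False.
  then (NOT G OR K OR NOT W) forces G = False.
Set S = True.
  then (P OR NOT S) forces P = True.
All clauses satisfied.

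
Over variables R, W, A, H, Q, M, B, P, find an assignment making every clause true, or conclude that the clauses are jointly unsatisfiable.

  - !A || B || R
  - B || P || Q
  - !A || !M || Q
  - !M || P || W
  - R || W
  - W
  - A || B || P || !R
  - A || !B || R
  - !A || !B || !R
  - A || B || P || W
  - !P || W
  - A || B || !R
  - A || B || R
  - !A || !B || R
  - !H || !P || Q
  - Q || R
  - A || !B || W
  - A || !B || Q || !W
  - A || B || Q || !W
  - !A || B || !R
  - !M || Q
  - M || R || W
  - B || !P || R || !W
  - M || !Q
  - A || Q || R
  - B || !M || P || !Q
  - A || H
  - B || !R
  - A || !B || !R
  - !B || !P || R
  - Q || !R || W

Unsatisfiable

Case B = True:
  (W) forces W = True.
  If A = True:
    (!A || !B || !R) forces R = False.
    clause (!A || !B || R) is falsified.
  If A = False:
    (A || !B || R) forces R = True.
    clause (A || !B || !R) is falsified.
  Every sub-case reaches a contradiction.
Case B = False:
  (W) forces W = True.
  (B || !R) forces R = False.
  (!A || B || R) forces A = False.
  Clause (A || B || R) is falsified — contradiction.
Both cases fail, so the formula is unsatisfiable.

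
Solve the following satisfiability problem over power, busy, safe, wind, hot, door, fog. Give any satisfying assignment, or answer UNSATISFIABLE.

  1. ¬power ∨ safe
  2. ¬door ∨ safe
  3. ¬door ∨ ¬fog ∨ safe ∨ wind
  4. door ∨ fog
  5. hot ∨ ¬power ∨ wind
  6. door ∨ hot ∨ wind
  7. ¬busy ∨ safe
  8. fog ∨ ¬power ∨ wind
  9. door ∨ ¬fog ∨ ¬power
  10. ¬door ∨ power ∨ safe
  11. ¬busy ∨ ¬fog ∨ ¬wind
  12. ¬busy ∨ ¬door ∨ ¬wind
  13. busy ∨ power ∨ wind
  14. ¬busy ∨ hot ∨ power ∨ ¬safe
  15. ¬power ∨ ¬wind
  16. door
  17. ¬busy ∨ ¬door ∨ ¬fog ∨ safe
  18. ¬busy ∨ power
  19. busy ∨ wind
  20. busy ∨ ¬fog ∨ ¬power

power: False; busy: False; safe: True; wind: True; hot: True; door: True; fog: True

Unit clause (door) forces door = True.
In (¬door ∨ safe) only safe is left, so safe = True.
Set power = False.
  then (¬busy ∨ power) forces busy = False.
  then (busy ∨ wind) forces wind = True.
Set hot = True.
Set fog = True.
All clauses satisfied.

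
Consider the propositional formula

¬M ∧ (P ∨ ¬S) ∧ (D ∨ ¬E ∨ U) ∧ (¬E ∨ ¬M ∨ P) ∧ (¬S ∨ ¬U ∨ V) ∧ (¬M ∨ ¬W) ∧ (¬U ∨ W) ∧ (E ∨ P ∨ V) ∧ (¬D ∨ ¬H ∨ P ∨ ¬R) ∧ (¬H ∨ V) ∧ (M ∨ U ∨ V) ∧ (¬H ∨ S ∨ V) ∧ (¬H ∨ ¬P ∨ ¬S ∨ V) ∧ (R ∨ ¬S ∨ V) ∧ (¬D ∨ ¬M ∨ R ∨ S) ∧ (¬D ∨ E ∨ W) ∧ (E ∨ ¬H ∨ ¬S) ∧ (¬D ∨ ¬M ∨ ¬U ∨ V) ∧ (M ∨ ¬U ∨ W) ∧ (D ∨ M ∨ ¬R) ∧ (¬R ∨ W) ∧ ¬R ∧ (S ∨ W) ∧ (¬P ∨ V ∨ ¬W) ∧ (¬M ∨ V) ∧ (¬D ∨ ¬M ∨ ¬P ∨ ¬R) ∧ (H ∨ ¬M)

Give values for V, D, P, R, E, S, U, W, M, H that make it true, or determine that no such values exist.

Unit clause (¬M) forces M = False.
Unit clause (¬R) forces R = False.
Set V = True.
Set D = True.
Set P = True.
Set E = True.
Set S = True.
Set U = True.
  then (¬U ∨ W) forces W = True.
Set H = False.
All clauses satisfied.

V = True; D = True; P = True; R = False; E = True; S = True; U = True; W = True; M = False; H = False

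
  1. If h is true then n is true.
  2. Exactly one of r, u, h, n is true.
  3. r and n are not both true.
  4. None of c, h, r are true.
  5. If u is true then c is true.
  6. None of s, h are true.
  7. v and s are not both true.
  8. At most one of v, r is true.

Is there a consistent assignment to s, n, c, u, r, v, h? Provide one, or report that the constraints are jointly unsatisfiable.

s=F, n=T, c=F, u=F, r=F, v=F, h=F

  (1) h=F ⇒ n: vacuous ✓
  (2) {r, u, h, n}: 1 true — exactly one ✓
  (3) r=F, n=T — not both ✓
  (4) {c, h, r}: 0 true — none ✓
  (5) u=F ⇒ c: vacuous ✓
  (6) {s, h}: 0 true — none ✓
  (7) v=F, s=F — not both ✓
  (8) {v, r}: 0 true — at most one ✓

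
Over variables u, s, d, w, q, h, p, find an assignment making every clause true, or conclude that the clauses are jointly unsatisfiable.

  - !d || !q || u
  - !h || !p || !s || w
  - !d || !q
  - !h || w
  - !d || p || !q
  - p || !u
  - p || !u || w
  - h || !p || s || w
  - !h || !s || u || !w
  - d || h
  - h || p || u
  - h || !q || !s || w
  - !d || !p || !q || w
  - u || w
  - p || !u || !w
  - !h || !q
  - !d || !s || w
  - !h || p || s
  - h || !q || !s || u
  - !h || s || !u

u: False, s: False, d: True, w: True, q: False, h: True, p: True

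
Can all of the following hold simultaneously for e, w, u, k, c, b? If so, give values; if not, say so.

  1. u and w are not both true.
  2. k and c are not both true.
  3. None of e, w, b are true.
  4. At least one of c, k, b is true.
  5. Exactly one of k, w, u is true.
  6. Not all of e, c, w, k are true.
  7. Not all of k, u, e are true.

e: False, w: False, u: True, k: False, c: True, b: False

  (1) u=T, w=F — not both ✓
  (2) k=F, c=T — not both ✓
  (3) {e, w, b}: 0 true — none ✓
  (4) {c, k, b}: 1 true — at least one ✓
  (5) {k, w, u}: 1 true — exactly one ✓
  (6) {e, c, w, k}: 1/4 true — not all ✓
  (7) {k, u, e}: 1/3 true — not all ✓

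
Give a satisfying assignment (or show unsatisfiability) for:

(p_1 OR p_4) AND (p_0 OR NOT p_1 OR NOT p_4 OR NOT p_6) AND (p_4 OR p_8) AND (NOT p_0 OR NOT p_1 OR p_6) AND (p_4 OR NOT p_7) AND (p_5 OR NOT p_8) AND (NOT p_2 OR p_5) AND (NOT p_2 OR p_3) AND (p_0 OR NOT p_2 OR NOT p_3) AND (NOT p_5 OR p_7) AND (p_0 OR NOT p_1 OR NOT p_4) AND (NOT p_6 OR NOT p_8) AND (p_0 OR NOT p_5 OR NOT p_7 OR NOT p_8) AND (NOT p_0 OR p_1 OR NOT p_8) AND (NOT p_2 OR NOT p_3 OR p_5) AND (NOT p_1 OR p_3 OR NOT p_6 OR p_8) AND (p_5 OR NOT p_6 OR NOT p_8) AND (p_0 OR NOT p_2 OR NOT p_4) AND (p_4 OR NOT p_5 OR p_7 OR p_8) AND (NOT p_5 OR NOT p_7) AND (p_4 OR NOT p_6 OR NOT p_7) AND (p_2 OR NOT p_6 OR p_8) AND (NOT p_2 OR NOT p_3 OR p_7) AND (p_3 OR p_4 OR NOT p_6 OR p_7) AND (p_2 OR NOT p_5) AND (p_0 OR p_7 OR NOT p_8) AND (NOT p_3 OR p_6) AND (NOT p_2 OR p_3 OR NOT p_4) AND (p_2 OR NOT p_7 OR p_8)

p_0 = False, p_1 = False, p_2 = False, p_3 = False, p_4 = True, p_5 = False, p_6 = False, p_7 = False, p_8 = False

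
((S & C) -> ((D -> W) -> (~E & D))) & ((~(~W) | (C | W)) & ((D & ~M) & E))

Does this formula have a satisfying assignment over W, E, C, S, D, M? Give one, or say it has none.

W = False, E = True, C = True, S = False, D = True, M = False

  (S & C) -> ((D -> W) -> (~E & D)) = True
    S & C = False
    (D -> W) -> (~E & D) = True
      D -> W = False
      ~E & D = False
        ~E = False
  (~(~W) | (C | W)) & ((D & ~M) & E) = True
    ~(~W) | (C | W) = True
      ~(~W) = False
        ~W = True
      C | W = True
    (D & ~M) & E = True
      D & ~M = True
        ~M = True
Both conjuncts True, so the formula holds.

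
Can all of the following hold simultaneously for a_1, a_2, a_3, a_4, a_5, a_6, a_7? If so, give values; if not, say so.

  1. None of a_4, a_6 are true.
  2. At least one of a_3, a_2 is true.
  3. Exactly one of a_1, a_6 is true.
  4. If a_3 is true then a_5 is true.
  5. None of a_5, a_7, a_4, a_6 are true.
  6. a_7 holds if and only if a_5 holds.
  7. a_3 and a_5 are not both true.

a_1 = True, a_2 = True, a_3 = False, a_4 = False, a_5 = False, a_6 = False, a_7 = False

  (1) {a_4, a_6}: 0 true — none ✓
  (2) {a_3, a_2}: 1 true — at least one ✓
  (3) {a_1, a_6}: 1 true — exactly one ✓
  (4) a_3=F ⇒ a_5: vacuous ✓
  (5) {a_5, a_7, a_4, a_6}: 0 true — none ✓
  (6) a_7=F, a_5=F — same ✓
  (7) a_3=F, a_5=F — not both ✓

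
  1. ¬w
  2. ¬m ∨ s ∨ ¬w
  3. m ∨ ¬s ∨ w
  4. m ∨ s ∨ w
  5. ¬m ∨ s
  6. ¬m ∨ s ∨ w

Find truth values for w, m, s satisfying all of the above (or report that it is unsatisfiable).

w = False, m = True, s = True

Unit clause (¬w) forces w = False.
Try m = False:
  (m ∨ ¬s ∨ w) forces s = False.
  clause (m ∨ s ∨ w) is falsified — backtrack.
So m = True.
  then (¬m ∨ s) forces s = True.
Check each clause:
  (¬w): ¬w holds.
  (¬m ∨ s ∨ ¬w): s holds.
  (m ∨ ¬s ∨ w): m holds.
  (m ∨ s ∨ w): m holds.
  (¬m ∨ s): s holds.
  (¬m ∨ s ∨ w): s holds.
All clauses satisfied.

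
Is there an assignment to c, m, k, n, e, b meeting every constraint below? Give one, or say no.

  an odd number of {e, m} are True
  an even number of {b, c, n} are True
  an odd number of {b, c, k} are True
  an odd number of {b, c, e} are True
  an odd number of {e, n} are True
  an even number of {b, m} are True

c = False, m = True, k = False, n = True, e = False, b = True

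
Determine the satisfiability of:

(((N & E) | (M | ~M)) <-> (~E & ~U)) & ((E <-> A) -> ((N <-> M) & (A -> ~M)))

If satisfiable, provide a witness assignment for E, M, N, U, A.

E: False, M: True, N: True, U: False, A: True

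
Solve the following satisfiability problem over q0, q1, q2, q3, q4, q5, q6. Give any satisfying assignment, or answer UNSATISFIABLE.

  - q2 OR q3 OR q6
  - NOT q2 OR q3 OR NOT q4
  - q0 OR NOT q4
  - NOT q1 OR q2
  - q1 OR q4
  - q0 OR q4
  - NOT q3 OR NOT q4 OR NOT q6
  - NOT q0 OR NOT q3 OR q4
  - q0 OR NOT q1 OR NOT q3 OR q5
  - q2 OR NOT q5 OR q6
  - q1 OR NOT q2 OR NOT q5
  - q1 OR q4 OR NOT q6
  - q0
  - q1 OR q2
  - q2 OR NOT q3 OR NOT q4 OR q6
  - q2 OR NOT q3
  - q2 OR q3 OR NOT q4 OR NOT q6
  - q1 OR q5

q0 = True; q1 = True; q2 = True; q3 = False; q4 = False; q5 = False; q6 = True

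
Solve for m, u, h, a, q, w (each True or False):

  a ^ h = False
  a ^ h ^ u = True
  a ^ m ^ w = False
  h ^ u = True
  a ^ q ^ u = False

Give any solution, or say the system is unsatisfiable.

m = False; u = True; h = False; a = False; q = True; w = False

a ^ h = F ^ F = False ✓
a ^ h ^ u = F ^ F ^ T = True ✓
a ^ m ^ w = F ^ F ^ F = False ✓
h ^ u = F ^ T = True ✓
a ^ q ^ u = F ^ T ^ T = False ✓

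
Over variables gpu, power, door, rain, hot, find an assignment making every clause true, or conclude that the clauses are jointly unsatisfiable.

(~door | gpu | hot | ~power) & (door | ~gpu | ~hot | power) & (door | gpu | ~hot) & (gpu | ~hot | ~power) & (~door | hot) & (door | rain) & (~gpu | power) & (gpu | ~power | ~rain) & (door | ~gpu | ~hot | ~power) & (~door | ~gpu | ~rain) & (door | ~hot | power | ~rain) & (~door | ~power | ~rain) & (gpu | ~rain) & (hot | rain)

Set gpu = False.
  then (gpu | ~rain) forces rain = False.
  then (hot | rain) forces hot = True.
  then (door | gpu | ~hot) forces door = True.
  then (gpu | ~hot | ~power) forces power = False.
All clauses satisfied.

gpu=F, power=F, door=T, rain=F, hot=T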